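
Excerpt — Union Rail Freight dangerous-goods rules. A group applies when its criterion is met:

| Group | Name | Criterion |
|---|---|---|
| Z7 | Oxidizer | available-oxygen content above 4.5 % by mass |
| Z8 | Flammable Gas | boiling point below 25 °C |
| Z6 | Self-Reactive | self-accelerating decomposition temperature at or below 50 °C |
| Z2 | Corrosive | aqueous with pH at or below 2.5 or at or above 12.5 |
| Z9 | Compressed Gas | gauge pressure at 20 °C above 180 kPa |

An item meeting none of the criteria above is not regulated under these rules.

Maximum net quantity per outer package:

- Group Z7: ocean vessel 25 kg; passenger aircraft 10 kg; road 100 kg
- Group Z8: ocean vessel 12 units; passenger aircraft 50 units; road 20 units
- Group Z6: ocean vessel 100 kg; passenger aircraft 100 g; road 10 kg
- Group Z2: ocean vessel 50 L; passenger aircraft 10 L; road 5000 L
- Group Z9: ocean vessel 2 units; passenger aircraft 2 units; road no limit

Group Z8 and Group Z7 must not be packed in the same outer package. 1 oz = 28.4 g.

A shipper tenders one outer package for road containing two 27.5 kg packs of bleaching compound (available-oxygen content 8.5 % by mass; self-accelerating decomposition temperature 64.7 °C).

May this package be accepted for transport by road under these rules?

Yes

The bleaching compound has available-oxygen content 8.5 % by mass, which is > 4.5 % by mass, so it is Group Z7 (Oxidizer).
Group Z7 quantity: two 27.5 kg packs = 55 kg.
55 kg ≤ 100 kg (road limit, Group Z7) — within limit.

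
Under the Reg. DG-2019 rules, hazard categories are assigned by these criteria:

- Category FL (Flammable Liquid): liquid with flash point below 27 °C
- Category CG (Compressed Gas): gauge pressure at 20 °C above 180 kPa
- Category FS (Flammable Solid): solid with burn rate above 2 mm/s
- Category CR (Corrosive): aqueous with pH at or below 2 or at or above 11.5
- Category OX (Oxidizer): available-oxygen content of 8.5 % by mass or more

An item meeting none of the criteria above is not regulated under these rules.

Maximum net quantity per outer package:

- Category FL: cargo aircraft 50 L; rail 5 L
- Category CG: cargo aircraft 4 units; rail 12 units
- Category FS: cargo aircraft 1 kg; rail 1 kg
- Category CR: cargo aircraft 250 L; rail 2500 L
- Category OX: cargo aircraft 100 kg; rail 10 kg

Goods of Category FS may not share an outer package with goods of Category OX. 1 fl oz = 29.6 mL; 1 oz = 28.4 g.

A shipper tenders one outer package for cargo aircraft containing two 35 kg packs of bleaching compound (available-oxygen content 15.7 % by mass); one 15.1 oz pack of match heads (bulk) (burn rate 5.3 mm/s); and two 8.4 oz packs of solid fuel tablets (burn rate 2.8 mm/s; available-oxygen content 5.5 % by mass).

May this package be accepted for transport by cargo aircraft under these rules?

No

Available-oxygen content 15.7 % by mass meets the Category OX criterion (Oxidizer), so the bleaching compound is Category OX.
With burn rate 5.3 mm/s (> 2 mm/s), the match heads (bulk) fall in Category FS.
With burn rate 2.8 mm/s (> 2 mm/s), the solid fuel tablets fall in Category FS.
Total Category FS: (one 15.1 oz pack = 428.84 g) + (two 8.4 oz packs = 477.12 g) = 905.96 g.
905.96 g is within the cargo aircraft limit of 1 kg for Category FS.
Category OX quantity: two 35 kg packs = 70 kg.
70 kg is within the cargo aircraft limit of 100 kg for Category OX.
Category FS and Category OX may not share an outer package.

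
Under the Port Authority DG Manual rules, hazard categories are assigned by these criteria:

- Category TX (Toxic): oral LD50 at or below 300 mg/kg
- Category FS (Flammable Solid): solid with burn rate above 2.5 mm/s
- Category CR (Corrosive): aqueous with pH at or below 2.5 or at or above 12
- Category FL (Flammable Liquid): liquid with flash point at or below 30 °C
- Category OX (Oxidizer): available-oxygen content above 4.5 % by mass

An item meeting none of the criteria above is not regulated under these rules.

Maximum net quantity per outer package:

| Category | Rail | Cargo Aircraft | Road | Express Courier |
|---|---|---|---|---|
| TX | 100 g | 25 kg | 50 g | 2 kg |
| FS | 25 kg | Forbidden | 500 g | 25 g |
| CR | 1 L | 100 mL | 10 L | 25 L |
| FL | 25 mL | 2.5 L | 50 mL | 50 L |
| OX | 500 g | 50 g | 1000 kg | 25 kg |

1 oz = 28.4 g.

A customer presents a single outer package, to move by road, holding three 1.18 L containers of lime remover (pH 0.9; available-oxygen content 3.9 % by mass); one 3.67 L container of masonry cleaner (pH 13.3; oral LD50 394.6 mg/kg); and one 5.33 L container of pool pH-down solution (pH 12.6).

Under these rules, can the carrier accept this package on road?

Lime remover: pH 0.9 ≤ 2.5 → Category CR (Corrosive).
With pH 13.3 (≥ 12), the masonry cleaner falls in Category CR.
Pool pH-down solution: pH 12.6 ≥ 12 → Category CR (Corrosive).
Total Category CR: (three 1.18 L containers = 3.54 L) + 3.67 L + 5.33 L = 12.54 L.
That exceeds the Category CR road limit of 10 L.

No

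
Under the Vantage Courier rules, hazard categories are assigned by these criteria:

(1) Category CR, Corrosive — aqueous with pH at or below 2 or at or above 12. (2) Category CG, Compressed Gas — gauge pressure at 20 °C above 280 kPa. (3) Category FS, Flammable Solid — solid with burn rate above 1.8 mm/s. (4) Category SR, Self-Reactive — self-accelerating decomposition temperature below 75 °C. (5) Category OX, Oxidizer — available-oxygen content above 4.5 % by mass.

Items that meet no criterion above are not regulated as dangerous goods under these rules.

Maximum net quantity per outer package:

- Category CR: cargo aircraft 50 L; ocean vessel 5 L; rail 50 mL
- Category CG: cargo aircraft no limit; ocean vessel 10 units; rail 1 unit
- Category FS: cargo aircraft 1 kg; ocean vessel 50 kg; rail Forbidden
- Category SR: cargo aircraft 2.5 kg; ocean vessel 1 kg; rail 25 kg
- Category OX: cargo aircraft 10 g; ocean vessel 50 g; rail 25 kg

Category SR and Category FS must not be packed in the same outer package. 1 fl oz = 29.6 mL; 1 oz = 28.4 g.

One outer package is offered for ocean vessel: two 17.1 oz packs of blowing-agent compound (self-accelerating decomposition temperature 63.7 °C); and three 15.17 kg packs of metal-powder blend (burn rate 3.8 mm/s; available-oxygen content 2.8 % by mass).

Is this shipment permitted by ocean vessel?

Self-accelerating decomposition temperature 63.7 °C meets the Category SR criterion (Self-Reactive), so the blowing-agent compound is Category SR.
With burn rate 3.8 mm/s (> 1.8 mm/s), the metal-powder blend falls in Category FS.
Category SR quantity: two 17.1 oz packs = 971.28 g.
971.28 g ≤ 1 kg (ocean vessel limit, Category SR) — within limit.
Category FS quantity: three 15.17 kg packs = 45.51 kg.
45.51 kg is within the ocean vessel limit of 50 kg for Category FS.
Category SR and Category FS may not share an outer package.

No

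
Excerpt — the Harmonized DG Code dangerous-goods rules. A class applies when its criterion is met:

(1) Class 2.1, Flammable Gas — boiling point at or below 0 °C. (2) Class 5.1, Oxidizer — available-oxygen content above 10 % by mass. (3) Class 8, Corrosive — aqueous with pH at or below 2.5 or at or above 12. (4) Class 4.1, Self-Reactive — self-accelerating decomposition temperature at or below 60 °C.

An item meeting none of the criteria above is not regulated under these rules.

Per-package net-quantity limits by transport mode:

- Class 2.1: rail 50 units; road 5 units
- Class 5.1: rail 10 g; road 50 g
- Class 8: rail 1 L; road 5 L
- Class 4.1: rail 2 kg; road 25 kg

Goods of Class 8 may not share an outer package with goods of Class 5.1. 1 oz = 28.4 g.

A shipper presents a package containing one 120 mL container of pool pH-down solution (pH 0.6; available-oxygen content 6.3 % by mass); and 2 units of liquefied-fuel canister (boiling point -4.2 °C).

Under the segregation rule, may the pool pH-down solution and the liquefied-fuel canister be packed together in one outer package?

With pH 0.6 (≤ 2.5), the pool pH-down solution falls in Class 8.
With boiling point -4.2 °C (≤ 0 °C), the liquefied-fuel canister falls in Class 2.1.
No segregation rule bars Class 8 with Class 2.1.

Yes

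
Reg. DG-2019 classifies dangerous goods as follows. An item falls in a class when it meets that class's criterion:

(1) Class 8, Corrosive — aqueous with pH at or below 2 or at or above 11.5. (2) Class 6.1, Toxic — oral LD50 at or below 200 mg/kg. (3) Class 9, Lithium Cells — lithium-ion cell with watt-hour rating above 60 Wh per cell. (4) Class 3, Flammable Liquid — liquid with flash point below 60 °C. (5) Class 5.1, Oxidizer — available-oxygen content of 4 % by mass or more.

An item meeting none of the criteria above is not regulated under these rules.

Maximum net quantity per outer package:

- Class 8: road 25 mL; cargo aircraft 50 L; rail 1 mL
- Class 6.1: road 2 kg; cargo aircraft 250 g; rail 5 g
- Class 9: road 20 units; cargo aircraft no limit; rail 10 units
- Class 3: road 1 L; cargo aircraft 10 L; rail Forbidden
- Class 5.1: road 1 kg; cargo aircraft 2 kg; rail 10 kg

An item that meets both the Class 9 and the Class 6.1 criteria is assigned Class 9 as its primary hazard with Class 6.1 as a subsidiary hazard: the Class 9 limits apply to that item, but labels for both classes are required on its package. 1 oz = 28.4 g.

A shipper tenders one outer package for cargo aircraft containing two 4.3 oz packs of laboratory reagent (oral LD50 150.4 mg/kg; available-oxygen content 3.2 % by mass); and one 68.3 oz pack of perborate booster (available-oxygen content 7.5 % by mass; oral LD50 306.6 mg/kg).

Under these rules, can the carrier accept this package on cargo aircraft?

Yes

The laboratory reagent has oral LD50 150.4 mg/kg, which is ≤ 200 mg/kg, so it is Class 6.1 (Toxic).
With available-oxygen content 7.5 % by mass (≥ 4 % by mass), the perborate booster falls in Class 5.1.
Class 5.1 quantity: one 68.3 oz pack = 1939.72 g.
1939.72 g ≤ 2 kg (cargo aircraft limit, Class 5.1) — within limit.
Class 6.1 quantity: two 4.3 oz packs = 244.24 g.
That is within the Class 6.1 cargo aircraft limit of 250 g.
Every hazard class is within its cargo aircraft limit and no segregation rule is violated.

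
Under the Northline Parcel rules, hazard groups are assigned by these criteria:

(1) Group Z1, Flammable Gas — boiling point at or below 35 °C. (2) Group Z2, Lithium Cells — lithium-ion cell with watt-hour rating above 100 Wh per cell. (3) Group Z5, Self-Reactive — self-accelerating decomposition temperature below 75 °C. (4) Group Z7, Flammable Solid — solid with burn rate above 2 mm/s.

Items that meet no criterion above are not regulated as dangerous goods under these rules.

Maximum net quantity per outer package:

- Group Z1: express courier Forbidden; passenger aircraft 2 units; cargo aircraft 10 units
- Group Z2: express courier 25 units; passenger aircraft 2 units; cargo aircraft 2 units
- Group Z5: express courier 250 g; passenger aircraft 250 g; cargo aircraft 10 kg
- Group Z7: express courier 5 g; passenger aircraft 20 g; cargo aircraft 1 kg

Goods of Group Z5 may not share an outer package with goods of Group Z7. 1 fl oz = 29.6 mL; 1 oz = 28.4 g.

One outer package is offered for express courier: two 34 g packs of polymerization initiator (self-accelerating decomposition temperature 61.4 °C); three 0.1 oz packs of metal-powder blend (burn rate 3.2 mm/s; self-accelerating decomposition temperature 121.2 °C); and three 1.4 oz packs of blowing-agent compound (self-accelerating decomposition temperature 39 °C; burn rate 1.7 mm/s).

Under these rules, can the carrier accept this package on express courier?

Polymerization initiator: self-accelerating decomposition temperature 61.4 °C < 75 °C → Group Z5 (Self-Reactive).
Metal-powder blend: burn rate 3.2 mm/s > 2 mm/s → Group Z7 (Flammable Solid).
Blowing-agent compound: self-accelerating decomposition temperature 39 °C < 75 °C → Group Z5 (Self-Reactive).
Total Group Z5: (two 34 g packs = 68 g) + (three 1.4 oz packs = 119.28 g) = 187.28 g.
187.28 g is within the express courier limit of 250 g for Group Z5.
Group Z7 quantity: three 0.1 oz packs = 8.52 g.
That exceeds the Group Z7 express courier limit of 5 g.
Group Z5 and Group Z7 may not share an outer package.

No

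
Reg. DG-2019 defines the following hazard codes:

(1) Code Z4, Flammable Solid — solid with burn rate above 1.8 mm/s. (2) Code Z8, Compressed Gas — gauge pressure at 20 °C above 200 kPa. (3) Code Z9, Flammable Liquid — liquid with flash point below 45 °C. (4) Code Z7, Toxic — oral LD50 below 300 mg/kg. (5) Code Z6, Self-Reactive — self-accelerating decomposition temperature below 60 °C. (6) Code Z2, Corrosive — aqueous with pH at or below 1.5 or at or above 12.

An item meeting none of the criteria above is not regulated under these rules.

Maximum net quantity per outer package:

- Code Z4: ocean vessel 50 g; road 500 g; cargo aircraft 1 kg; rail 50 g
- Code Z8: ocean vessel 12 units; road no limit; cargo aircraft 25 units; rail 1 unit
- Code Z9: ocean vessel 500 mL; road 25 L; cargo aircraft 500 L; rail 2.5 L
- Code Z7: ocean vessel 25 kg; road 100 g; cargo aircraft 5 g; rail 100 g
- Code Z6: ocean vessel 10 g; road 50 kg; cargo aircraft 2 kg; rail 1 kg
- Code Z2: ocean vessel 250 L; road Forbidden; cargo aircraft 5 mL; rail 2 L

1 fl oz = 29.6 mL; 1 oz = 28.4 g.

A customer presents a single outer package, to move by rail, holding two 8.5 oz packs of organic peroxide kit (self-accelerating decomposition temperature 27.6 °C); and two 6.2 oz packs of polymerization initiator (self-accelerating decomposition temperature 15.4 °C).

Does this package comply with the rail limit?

Organic peroxide kit: self-accelerating decomposition temperature 27.6 °C < 60 °C → Code Z6 (Self-Reactive).
With self-accelerating decomposition temperature 15.4 °C (< 60 °C), the polymerization initiator falls in Code Z6.
Total Code Z6: (two 8.5 oz packs = 482.8 g) + (two 6.2 oz packs = 352.16 g) = 834.96 g.
834.96 g is within the rail limit of 1 kg for Code Z6.

Yes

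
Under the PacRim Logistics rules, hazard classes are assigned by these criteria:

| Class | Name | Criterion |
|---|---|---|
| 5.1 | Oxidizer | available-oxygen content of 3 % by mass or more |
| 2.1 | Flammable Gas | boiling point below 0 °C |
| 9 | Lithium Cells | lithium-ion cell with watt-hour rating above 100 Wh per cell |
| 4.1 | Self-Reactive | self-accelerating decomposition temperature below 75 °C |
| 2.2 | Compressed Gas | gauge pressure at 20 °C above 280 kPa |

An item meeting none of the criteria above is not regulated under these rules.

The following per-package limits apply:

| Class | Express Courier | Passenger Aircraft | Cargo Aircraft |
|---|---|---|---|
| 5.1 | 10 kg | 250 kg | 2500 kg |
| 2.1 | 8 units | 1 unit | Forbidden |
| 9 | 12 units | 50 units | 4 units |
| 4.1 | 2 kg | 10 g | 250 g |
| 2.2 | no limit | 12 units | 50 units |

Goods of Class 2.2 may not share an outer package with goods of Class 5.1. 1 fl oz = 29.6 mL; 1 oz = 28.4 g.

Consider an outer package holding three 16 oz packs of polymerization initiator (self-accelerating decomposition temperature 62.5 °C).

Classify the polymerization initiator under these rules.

Class 4.1

Self-accelerating decomposition temperature 62.5 °C meets the Class 4.1 criterion (Self-Reactive), so the polymerization initiator is Class 4.1.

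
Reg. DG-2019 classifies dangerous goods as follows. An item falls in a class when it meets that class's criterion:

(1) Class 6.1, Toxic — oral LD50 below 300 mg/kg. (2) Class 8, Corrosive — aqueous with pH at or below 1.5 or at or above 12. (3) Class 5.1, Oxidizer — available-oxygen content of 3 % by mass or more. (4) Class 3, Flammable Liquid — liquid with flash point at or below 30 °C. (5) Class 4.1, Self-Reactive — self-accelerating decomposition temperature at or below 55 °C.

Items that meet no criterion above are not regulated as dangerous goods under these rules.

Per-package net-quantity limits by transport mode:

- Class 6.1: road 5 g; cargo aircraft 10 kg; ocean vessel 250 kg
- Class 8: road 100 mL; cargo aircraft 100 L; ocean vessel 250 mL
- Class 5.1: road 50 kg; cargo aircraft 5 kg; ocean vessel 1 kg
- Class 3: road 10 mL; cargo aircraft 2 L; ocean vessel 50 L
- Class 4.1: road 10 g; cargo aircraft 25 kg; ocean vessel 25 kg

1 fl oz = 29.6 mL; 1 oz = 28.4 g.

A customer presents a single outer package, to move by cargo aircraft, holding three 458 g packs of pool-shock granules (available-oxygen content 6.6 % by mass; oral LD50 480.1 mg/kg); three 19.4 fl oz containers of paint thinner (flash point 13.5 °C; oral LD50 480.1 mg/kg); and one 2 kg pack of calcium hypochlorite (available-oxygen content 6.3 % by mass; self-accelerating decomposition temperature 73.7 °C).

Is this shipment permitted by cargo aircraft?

Yes

With available-oxygen content 6.6 % by mass (≥ 3 % by mass), the pool-shock granules fall in Class 5.1.
Paint thinner: flash point 13.5 °C ≤ 30 °C → Class 3 (Flammable Liquid).
With available-oxygen content 6.3 % by mass (≥ 3 % by mass), the calcium hypochlorite falls in Class 5.1.
Class 5.1 net quantity: (three 458 g packs = 1.374 kg) + 2 kg = 3.374 kg.
3.374 kg ≤ 5 kg (cargo aircraft limit, Class 5.1) — within limit.
Class 3 quantity: three 19.4 fl oz containers = 1722.72 mL.
1722.72 mL ≤ 2 L (cargo aircraft limit, Class 3) — within limit.
Every hazard class is within its cargo aircraft limit and no segregation rule is violated.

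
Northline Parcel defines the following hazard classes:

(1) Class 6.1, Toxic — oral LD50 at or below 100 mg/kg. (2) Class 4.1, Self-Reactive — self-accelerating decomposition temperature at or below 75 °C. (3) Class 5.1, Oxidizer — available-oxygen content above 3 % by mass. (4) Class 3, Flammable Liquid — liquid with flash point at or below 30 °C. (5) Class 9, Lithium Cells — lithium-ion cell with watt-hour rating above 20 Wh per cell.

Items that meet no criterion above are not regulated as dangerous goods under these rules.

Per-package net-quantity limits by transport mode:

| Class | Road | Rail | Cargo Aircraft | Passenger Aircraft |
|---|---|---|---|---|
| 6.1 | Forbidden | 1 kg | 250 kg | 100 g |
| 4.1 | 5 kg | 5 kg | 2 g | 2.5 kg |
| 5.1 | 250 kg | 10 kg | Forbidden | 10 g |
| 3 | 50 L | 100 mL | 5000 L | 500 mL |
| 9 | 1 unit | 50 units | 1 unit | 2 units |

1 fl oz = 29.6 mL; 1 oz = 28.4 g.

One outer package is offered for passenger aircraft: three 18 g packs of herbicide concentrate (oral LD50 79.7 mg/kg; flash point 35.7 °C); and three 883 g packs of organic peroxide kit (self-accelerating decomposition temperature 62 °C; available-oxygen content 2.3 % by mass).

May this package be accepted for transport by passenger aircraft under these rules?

With oral LD50 79.7 mg/kg (≤ 100 mg/kg), the herbicide concentrate falls in Class 6.1.
The organic peroxide kit has self-accelerating decomposition temperature 62 °C, which is ≤ 75 °C, so it is Class 4.1 (Self-Reactive).
Class 6.1 quantity: three 18 g packs = 54 g.
54 g is within the passenger aircraft limit of 100 g for Class 6.1.
Class 4.1 quantity: three 883 g packs = 2.649 kg.
2.649 kg exceeds the passenger aircraft limit of 2.5 kg for Class 4.1.

No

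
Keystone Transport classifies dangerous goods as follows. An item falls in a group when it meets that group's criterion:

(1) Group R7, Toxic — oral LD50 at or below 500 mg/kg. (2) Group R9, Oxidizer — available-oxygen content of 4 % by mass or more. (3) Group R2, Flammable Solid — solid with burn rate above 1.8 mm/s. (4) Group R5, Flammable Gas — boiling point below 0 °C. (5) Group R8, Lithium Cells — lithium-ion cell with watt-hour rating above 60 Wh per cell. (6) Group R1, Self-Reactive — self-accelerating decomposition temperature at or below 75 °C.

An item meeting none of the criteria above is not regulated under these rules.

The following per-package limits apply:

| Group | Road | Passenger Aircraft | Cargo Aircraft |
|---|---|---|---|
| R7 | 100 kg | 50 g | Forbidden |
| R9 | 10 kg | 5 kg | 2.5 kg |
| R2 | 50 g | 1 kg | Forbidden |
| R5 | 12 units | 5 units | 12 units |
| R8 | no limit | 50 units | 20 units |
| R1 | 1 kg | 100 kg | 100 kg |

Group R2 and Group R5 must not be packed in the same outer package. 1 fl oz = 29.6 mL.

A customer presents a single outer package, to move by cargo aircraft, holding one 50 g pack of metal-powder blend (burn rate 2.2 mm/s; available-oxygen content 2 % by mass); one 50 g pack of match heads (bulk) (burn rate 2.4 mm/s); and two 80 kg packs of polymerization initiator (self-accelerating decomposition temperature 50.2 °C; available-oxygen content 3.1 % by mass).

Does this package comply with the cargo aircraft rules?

Burn rate 2.2 mm/s meets the Group R2 criterion (Flammable Solid), so the metal-powder blend is Group R2.
With burn rate 2.4 mm/s (> 1.8 mm/s), the match heads (bulk) fall in Group R2.
Self-accelerating decomposition temperature 50.2 °C meets the Group R1 criterion (Self-Reactive), so the polymerization initiator is Group R1.
Total Group R2: 50 g + 50 g = 100 g.
Group R2 is Forbidden by cargo aircraft.
Group R1 quantity: two 80 kg packs = 160 kg.
160 kg exceeds the cargo aircraft limit of 100 kg for Group R1.
The segregation rule (Group R2 with Group R5) does not apply to Group R2 with Group R1.

No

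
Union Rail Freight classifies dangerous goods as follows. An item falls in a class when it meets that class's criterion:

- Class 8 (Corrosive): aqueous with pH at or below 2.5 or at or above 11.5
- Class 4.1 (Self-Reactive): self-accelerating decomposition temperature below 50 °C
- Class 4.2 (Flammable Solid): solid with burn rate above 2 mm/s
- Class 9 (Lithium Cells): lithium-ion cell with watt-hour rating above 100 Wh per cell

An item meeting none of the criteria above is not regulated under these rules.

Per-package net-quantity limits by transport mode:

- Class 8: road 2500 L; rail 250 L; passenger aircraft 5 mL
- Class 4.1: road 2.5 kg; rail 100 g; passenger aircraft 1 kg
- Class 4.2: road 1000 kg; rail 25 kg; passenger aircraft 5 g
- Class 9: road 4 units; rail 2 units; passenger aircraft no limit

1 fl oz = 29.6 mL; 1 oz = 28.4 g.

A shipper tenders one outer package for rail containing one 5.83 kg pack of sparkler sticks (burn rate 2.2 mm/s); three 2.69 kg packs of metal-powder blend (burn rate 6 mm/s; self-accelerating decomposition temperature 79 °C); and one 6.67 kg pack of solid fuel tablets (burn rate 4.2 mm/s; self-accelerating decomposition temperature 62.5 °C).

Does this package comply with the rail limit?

Burn rate 2.2 mm/s meets the Class 4.2 criterion (Flammable Solid), so the sparkler sticks are Class 4.2.
With burn rate 6 mm/s (> 2 mm/s), the metal-powder blend falls in Class 4.2.
Solid fuel tablets: burn rate 4.2 mm/s > 2 mm/s → Class 4.2 (Flammable Solid).
Class 4.2 net quantity: 5.83 kg + (three 2.69 kg packs = 8.07 kg) + 6.67 kg = 20.57 kg.
20.57 kg is within the rail limit of 25 kg for Class 4.2.

Yes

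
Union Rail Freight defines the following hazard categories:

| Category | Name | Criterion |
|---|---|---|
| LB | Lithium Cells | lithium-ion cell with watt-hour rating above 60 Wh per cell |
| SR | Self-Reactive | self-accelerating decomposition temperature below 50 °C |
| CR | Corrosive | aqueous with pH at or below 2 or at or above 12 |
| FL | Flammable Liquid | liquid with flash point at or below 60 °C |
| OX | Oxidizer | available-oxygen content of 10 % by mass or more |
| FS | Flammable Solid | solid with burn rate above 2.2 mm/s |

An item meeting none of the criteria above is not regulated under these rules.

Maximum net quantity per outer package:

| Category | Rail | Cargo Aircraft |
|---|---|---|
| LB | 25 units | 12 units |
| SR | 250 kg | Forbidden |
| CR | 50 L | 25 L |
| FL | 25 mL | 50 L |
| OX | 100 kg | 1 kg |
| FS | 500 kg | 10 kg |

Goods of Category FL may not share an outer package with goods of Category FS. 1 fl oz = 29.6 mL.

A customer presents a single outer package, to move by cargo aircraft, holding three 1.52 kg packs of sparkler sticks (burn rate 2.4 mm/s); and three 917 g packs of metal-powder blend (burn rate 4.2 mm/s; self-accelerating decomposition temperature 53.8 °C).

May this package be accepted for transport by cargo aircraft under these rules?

Yes

The sparkler sticks have burn rate 2.4 mm/s, which is > 2.2 mm/s, so they are Category FS (Flammable Solid).
Metal-powder blend: burn rate 4.2 mm/s > 2.2 mm/s → Category FS (Flammable Solid).
Total Category FS: (three 1.52 kg packs = 4.56 kg) + (three 917 g packs = 2.751 kg) = 7.311 kg.
7.311 kg is within the cargo aircraft limit of 10 kg for Category FS.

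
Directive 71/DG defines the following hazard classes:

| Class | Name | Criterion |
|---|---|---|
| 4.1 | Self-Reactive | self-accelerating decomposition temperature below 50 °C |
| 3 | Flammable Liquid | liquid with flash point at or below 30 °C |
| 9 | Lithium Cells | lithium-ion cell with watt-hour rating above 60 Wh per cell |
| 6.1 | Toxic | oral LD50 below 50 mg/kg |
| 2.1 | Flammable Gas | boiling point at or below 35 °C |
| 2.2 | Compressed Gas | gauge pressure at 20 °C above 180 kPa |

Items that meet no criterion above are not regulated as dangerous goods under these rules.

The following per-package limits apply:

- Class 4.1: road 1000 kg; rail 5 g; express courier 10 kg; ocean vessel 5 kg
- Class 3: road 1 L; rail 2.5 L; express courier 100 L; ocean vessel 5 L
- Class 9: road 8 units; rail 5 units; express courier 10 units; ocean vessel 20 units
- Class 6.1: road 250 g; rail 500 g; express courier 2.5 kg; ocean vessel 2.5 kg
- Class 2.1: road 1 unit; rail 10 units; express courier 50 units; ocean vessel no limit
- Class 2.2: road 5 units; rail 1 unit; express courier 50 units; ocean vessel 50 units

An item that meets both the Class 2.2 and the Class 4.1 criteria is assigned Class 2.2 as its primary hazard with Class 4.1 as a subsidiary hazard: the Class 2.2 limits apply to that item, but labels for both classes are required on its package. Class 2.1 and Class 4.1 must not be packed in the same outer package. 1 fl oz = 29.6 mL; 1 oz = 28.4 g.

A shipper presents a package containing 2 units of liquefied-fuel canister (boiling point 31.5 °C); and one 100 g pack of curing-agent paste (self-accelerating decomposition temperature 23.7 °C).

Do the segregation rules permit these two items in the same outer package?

With boiling point 31.5 °C (≤ 35 °C), the liquefied-fuel canister falls in Class 2.1.
The curing-agent paste has self-accelerating decomposition temperature 23.7 °C, which is < 50 °C, so it is Class 4.1 (Self-Reactive).
Class 2.1 and Class 4.1 may not share an outer package.

No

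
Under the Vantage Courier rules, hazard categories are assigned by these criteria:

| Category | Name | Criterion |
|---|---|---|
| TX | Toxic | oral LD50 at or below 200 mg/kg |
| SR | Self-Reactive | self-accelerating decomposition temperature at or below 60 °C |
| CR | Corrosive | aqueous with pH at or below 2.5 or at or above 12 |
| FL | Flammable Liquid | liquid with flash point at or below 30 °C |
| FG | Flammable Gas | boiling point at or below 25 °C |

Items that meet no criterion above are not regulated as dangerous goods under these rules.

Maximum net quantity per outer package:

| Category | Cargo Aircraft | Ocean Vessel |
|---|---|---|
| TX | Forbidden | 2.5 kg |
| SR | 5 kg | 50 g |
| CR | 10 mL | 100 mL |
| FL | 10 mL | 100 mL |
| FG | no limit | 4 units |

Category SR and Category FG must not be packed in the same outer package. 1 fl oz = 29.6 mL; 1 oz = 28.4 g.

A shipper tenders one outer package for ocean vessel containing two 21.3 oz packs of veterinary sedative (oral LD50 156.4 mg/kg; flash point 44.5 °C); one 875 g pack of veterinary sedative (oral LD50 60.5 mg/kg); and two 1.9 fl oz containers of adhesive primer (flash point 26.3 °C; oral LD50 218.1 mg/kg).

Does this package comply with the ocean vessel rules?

The veterinary sedative has oral LD50 156.4 mg/kg, which is ≤ 200 mg/kg, so it is Category TX (Toxic).
Oral LD50 60.5 mg/kg meets the Category TX criterion (Toxic), so the veterinary sedative is Category TX.
With flash point 26.3 °C (≤ 30 °C), the adhesive primer falls in Category FL.
Total Category TX: (two 21.3 oz packs = 1209.84 g) + 875 g = 2084.84 g.
2084.84 g ≤ 2.5 kg (ocean vessel limit, Category TX) — within limit.
Category FL quantity: two 1.9 fl oz containers = 112.48 mL.
112.48 mL exceeds the ocean vessel limit of 100 mL for Category FL.
The segregation rule (Category SR with Category FG) does not apply to Category TX with Category FL.

No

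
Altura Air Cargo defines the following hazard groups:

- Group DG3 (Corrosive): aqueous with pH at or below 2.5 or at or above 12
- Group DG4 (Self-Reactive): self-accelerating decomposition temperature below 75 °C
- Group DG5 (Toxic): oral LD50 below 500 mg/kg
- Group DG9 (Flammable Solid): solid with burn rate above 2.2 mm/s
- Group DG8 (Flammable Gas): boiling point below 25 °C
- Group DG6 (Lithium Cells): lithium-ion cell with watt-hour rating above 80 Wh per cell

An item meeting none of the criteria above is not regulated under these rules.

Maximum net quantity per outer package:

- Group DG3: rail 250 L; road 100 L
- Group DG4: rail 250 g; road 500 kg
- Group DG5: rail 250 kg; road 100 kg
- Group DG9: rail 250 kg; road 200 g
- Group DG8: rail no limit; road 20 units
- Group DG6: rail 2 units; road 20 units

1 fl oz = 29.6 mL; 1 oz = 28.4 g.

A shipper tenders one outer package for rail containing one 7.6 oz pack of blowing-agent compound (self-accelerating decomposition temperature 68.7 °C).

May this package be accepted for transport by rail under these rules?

Yes

Self-accelerating decomposition temperature 68.7 °C meets the Group DG4 criterion (Self-Reactive), so the blowing-agent compound is Group DG4.
Group DG4 quantity: one 7.6 oz pack = 215.84 g.
215.84 g ≤ 250 g (rail limit, Group DG4) — within limit.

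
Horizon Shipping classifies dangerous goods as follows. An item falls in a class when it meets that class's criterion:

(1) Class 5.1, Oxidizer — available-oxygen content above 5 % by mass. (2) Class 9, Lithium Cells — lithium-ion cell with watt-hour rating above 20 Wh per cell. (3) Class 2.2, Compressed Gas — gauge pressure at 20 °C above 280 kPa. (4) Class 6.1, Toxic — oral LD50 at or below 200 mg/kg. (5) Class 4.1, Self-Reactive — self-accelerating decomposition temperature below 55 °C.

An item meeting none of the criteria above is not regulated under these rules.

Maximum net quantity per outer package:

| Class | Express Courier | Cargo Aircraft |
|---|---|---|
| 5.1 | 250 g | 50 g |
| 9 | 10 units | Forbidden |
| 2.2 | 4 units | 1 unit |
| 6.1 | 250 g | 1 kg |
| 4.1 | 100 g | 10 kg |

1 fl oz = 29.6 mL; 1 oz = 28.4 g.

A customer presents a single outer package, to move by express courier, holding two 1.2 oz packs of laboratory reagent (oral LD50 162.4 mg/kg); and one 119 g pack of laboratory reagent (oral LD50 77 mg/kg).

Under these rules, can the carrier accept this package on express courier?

Yes

Laboratory reagent: oral LD50 162.4 mg/kg ≤ 200 mg/kg → Class 6.1 (Toxic).
Oral LD50 77 mg/kg meets the Class 6.1 criterion (Toxic), so the laboratory reagent is Class 6.1.
Class 6.1 net quantity: (two 1.2 oz packs = 68.16 g) + 119 g = 187.16 g.
187.16 g is within the express courier limit of 250 g for Class 6.1.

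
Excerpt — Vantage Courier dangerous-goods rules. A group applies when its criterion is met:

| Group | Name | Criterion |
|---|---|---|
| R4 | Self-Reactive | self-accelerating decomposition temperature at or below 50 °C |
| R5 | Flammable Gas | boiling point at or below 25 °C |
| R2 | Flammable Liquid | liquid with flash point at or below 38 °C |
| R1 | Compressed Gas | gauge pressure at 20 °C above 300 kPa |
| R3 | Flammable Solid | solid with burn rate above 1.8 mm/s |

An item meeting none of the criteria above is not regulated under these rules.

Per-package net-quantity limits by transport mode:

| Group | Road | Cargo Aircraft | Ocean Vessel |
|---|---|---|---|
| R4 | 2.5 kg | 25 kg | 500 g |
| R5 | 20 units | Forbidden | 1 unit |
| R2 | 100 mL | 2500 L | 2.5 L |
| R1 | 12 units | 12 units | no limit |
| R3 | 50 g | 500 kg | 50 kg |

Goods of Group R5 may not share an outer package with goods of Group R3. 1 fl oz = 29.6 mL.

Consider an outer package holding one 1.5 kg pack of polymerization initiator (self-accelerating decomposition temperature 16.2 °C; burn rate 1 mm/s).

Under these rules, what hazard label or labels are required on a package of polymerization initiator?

Polymerization initiator: self-accelerating decomposition temperature 16.2 °C ≤ 50 °C → Group R4 (Self-Reactive).
Only the Group R4 label is required.

Group R4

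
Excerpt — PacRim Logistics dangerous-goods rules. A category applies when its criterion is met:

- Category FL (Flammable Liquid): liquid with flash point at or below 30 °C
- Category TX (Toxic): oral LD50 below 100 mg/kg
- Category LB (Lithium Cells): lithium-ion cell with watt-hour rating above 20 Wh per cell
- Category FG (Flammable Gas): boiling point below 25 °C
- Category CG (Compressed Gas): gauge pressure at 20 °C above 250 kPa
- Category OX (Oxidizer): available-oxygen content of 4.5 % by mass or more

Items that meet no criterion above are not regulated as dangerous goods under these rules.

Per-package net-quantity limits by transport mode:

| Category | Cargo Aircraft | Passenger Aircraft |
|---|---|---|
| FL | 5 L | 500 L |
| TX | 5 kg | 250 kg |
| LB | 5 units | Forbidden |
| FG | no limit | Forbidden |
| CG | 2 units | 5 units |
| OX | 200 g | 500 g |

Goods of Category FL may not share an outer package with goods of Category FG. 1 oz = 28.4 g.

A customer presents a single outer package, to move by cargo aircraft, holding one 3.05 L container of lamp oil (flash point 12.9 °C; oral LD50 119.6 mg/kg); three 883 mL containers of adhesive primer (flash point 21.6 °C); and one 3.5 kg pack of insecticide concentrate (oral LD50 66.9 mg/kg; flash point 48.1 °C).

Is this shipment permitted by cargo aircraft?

The lamp oil has flash point 12.9 °C, which is ≤ 30 °C, so it is Category FL (Flammable Liquid).
The adhesive primer has flash point 21.6 °C, which is ≤ 30 °C, so it is Category FL (Flammable Liquid).
With oral LD50 66.9 mg/kg (< 100 mg/kg), the insecticide concentrate falls in Category TX.
Total Category FL: 3.05 L + (three 883 mL containers = 2.649 L) = 5.699 L.
5.699 L > 5 L (cargo aircraft limit, Category FL) — over the limit.
Category TX quantity: 3.5 kg.
3.5 kg is within the cargo aircraft limit of 5 kg for Category TX.
The segregation rule (Category FL with Category FG) does not apply to Category FL with Category TX.

No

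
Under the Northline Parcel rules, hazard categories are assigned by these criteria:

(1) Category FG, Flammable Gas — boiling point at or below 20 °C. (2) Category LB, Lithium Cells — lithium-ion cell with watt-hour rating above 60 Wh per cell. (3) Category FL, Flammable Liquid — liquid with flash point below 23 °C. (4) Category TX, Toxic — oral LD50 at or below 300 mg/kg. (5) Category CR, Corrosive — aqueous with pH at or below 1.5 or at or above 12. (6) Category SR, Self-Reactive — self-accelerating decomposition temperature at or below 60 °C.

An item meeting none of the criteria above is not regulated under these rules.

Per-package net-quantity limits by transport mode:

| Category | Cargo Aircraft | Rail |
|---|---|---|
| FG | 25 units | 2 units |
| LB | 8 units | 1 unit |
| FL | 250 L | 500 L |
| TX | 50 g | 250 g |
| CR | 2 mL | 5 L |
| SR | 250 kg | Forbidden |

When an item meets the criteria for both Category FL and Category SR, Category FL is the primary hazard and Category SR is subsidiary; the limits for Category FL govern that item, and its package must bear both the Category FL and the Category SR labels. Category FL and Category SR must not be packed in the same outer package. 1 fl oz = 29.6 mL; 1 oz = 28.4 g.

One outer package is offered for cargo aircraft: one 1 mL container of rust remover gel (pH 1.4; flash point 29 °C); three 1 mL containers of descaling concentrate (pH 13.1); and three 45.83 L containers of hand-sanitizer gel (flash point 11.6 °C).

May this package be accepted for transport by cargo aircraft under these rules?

No

With pH 1.4 (≤ 1.5), the rust remover gel falls in Category CR.
The descaling concentrate has pH 13.1, which is ≥ 12, so it is Category CR (Corrosive).
Flash point 11.6 °C meets the Category FL criterion (Flammable Liquid), so the hand-sanitizer gel is Category FL.
Total Category CR: 1 mL + (three 1 mL containers = 3 mL) = 4 mL.
4 mL > 2 mL (cargo aircraft limit, Category CR) — over the limit.
Category FL quantity: three 45.83 L containers = 137.49 L.
137.49 L ≤ 250 L (cargo aircraft limit, Category FL) — within limit.
The segregation rule (Category FL with Category SR) does not apply to Category CR with Category FL.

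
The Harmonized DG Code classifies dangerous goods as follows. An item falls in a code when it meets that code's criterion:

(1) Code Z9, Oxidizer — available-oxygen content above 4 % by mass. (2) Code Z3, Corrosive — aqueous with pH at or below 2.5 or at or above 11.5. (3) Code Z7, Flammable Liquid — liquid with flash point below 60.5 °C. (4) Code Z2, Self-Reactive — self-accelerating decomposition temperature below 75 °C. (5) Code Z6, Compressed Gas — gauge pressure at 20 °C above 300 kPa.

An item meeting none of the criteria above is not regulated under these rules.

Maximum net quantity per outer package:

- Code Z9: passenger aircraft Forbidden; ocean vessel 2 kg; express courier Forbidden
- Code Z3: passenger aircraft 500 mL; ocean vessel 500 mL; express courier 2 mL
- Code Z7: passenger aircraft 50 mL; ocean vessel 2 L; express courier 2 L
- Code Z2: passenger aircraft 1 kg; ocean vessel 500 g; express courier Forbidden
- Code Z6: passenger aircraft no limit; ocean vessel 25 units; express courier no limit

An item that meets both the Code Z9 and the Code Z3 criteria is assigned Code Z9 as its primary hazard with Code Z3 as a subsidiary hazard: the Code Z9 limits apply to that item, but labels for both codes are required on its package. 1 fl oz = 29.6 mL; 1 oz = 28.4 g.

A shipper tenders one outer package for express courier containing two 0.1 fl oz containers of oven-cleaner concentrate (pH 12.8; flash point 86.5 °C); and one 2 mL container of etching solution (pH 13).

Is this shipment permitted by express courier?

pH 12.8 meets the Code Z3 criterion (Corrosive), so the oven-cleaner concentrate is Code Z3.
The etching solution has pH 13, which is ≥ 11.5, so it is Code Z3 (Corrosive).
Total Code Z3: (two 0.1 fl oz containers = 5.92 mL) + 2 mL = 7.92 mL.
7.92 mL > 2 mL (express courier limit, Code Z3) — over the limit.

No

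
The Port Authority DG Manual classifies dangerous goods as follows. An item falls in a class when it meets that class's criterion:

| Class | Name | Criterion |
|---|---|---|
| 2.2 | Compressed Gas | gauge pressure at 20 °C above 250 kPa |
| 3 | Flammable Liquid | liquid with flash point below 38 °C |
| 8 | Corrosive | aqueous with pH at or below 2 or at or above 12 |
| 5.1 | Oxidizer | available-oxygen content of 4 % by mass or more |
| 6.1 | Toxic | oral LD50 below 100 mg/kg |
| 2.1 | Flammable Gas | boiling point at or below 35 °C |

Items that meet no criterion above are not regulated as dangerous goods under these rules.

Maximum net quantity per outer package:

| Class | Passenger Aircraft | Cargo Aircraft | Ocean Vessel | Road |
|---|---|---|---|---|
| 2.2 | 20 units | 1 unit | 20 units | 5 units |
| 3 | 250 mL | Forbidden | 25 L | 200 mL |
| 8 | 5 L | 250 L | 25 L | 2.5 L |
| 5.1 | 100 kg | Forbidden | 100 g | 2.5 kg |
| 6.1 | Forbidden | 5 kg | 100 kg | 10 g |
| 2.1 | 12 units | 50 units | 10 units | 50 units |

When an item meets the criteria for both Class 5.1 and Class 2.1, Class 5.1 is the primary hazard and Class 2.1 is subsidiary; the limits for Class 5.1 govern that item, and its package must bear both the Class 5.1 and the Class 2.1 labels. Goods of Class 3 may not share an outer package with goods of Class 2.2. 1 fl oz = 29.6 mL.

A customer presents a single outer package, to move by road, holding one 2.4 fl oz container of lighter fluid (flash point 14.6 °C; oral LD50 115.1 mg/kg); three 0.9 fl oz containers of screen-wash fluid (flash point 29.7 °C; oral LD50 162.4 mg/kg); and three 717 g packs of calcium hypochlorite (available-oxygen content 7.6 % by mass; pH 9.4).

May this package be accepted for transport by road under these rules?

Flash point 14.6 °C meets the Class 3 criterion (Flammable Liquid), so the lighter fluid is Class 3.
Flash point 29.7 °C meets the Class 3 criterion (Flammable Liquid), so the screen-wash fluid is Class 3.
Calcium hypochlorite: available-oxygen content 7.6 % by mass ≥ 4 % by mass → Class 5.1 (Oxidizer).
Class 3 net quantity: (one 2.4 fl oz container = 71.04 mL) + (three 0.9 fl oz containers = 79.92 mL) = 150.96 mL.
150.96 mL is within the road limit of 200 mL for Class 3.
Class 5.1 quantity: three 717 g packs = 2.151 kg.
That is within the Class 5.1 road limit of 2.5 kg.
The segregation rule (Class 3 with Class 2.2) does not apply to Class 3 with Class 5.1.
Every hazard class is within its road limit and no segregation rule is violated.

Yes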